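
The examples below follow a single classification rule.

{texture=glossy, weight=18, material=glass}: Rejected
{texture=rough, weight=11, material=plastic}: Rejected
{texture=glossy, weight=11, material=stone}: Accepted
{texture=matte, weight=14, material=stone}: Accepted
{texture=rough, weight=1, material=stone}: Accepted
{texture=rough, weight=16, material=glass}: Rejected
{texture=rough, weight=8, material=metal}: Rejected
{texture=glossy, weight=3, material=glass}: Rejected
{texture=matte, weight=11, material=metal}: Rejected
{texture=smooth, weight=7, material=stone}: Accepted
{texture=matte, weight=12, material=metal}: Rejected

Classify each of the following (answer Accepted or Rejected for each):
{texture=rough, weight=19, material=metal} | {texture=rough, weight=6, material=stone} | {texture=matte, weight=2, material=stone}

The rule appears to be: material is stone.
{texture=rough, weight=19, material=metal} — material is metal, hence Rejected. {texture=rough, weight=6, material=stone} — material is stone, hence Accepted. {texture=matte, weight=2, material=stone} — material is stone, hence Accepted.

Rejected, Accepted, Accepted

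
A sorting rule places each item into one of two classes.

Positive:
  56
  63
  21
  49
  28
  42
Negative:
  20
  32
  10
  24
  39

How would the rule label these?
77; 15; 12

Rule: multiple of 7. This holds for each 'Positive' example and fails for each 'Negative' one.

Positive, Negative, Negative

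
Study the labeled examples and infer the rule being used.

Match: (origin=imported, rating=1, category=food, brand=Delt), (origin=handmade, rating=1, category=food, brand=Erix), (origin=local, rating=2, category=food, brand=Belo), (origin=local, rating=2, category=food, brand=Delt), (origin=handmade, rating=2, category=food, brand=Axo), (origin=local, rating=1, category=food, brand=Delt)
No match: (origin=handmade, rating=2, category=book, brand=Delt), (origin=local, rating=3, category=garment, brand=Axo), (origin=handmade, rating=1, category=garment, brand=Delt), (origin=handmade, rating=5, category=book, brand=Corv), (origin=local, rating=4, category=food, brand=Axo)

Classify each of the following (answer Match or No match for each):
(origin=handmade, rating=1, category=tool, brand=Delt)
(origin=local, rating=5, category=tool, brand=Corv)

No match, No match

The distinguishing property — category is food AND rating ≤ 2 — holds for all the 'Match' cases and none of the 'No match' cases.
No match: (origin=handmade, rating=1, category=tool, brand=Delt), since category is tool, rating = 1.
No match: (origin=local, rating=5, category=tool, brand=Corv), since category is tool, rating = 5.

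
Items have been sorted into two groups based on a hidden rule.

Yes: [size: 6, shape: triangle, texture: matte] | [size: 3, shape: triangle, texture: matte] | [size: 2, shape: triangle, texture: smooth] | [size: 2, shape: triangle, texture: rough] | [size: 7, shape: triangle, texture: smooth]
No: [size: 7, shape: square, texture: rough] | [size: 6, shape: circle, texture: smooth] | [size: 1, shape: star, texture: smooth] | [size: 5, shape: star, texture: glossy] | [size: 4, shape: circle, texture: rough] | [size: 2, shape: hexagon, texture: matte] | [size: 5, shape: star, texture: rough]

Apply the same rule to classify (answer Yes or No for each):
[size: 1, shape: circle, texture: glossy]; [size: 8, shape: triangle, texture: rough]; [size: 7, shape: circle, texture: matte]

'Yes' ⟺ shape is triangle.
[size: 1, shape: circle, texture: glossy] → shape is circle → No.
[size: 8, shape: triangle, texture: rough] → shape is triangle → Yes.
[size: 7, shape: circle, texture: matte] → shape is circle → No.

No, Yes, No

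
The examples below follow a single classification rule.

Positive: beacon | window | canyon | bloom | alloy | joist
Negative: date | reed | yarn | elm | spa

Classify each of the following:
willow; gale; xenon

Positive, Negative, Positive

The simplest hypothesis consistent with all the labels is: contains 'o'.
willow: has 'o', passes → Positive. gale: no 'o', lacks this property → Negative. xenon: has 'o', passes → Positive.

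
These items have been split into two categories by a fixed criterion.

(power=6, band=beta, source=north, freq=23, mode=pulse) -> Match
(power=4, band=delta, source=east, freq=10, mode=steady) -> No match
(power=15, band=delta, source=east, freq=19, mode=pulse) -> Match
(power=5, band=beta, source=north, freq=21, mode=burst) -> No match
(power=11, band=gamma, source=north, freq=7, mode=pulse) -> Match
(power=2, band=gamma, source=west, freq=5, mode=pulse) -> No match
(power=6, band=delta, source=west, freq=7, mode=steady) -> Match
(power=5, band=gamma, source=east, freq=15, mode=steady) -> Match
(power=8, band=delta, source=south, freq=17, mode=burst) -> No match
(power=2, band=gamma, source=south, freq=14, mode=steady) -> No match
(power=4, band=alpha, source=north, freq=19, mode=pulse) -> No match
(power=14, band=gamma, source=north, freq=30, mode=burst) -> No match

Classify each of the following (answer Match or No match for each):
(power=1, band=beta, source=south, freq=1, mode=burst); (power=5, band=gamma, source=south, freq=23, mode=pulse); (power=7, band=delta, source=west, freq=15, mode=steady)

'Match' ⟺ mode is not burst AND power ≥ 5.
(power=1, band=beta, source=south, freq=1, mode=burst): mode is burst, power = 1, does not fit → No match.
(power=5, band=gamma, source=south, freq=23, mode=pulse): mode is pulse, power = 5, satisfies this → Match.
(power=7, band=delta, source=west, freq=15, mode=steady): mode is steady, power = 7, satisfies this → Match.

No match, Match, Match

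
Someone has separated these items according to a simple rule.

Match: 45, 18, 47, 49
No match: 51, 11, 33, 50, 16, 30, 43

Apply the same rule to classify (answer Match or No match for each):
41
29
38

No match, Match, Match

The common property of the 'Match' items is: digit sum ≥ 8. No 'No match' item has it.
41 → digit sum 4+1 = 5 → No match.
29 → digit sum 2+9 = 11 → Match.
38 → digit sum 3+8 = 11 → Match.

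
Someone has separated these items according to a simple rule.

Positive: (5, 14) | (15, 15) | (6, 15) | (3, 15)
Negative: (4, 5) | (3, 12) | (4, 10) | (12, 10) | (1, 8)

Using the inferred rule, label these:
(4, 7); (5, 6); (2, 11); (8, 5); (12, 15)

A rule that fits every label: second ≥ 14 — true of each 'Positive' example, false of each 'Negative' one.
(4, 7): second 7 — fails the rule, so Negative.
(5, 6): second 6 — fails the rule, so Negative.
(2, 11): second 11 — fails the rule, so Negative.
(8, 5): second 5 — fails the rule, so Negative.
(12, 15): second 15 — qualifies, so Positive.

Negative, Negative, Negative, Negative, Positive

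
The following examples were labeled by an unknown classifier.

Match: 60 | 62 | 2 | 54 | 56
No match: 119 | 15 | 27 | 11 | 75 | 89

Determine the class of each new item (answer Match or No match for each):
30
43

Match, No match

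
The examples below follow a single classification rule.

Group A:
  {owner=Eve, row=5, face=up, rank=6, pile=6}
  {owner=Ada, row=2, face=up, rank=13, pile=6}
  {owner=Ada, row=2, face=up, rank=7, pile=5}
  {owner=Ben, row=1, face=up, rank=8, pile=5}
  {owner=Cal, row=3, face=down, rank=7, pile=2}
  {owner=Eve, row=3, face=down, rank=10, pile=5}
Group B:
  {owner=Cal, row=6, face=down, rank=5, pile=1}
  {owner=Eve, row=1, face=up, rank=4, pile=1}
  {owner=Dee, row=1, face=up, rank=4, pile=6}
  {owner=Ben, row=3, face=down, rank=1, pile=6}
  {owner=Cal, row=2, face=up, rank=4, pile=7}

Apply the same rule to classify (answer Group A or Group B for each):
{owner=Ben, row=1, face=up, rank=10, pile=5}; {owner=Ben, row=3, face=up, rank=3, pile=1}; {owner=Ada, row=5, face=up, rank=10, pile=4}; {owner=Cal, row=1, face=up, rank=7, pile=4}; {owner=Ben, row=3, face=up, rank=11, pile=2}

The common property of the 'Group A' items is: rank ≥ 6. No 'Group B' item has it.
{owner=Ben, row=1, face=up, rank=10, pile=5} → rank = 10 → Group A.
{owner=Ben, row=3, face=up, rank=3, pile=1} → rank = 3 → Group B.
{owner=Ada, row=5, face=up, rank=10, pile=4} → rank = 10 → Group A.
{owner=Cal, row=1, face=up, rank=7, pile=4} → rank = 7 → Group A.
{owner=Ben, row=3, face=up, rank=11, pile=2} → rank = 11 → Group A.

Group A, Group B, Group A, Group A, Group A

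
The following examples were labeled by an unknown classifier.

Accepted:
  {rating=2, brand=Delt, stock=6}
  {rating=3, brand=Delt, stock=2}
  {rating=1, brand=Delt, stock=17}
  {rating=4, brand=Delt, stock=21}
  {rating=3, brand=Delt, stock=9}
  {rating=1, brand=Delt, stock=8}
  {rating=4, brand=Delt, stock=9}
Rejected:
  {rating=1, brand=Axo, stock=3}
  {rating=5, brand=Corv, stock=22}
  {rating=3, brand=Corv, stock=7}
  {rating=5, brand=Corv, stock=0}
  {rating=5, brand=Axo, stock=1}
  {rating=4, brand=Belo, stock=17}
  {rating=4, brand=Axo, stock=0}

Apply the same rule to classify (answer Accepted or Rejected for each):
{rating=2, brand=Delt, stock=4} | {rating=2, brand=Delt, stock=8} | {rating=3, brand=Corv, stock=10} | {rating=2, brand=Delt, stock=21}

Rule: brand is Delt. This holds for each 'Accepted' example and fails for each 'Rejected' one.
Accepted: {rating=2, brand=Delt, stock=4}, since brand is Delt.
Accepted: {rating=2, brand=Delt, stock=8}, since brand is Delt.
Rejected: {rating=3, brand=Corv, stock=10}, since brand is Corv.
Accepted: {rating=2, brand=Delt, stock=21}, since brand is Delt.

Accepted, Accepted, Rejected, Accepted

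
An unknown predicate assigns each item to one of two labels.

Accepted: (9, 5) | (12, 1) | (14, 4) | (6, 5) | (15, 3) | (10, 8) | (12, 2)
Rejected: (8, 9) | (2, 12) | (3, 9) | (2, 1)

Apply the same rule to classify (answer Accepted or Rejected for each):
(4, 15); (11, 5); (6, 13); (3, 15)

Rejected, Accepted, Rejected, Rejected

All 'Accepted' examples share one property — first > second AND sum ≥ 11 — and every 'Rejected' example lacks it.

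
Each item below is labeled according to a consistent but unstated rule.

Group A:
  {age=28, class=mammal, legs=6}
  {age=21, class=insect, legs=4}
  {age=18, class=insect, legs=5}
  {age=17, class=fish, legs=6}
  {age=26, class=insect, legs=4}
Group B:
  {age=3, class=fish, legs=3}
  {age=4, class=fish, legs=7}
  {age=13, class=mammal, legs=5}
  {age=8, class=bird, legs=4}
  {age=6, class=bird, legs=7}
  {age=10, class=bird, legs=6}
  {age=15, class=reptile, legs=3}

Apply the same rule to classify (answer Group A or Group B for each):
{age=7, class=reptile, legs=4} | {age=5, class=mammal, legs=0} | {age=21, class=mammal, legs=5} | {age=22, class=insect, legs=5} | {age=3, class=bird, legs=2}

'Group A' ⟺ age ≥ 17.
{age=7, class=reptile, legs=4}: Group B (age = 7). {age=5, class=mammal, legs=0}: Group B (age = 5). {age=21, class=mammal, legs=5}: Group A (age = 21). {age=22, class=insect, legs=5}: Group A (age = 22). {age=3, class=bird, legs=2}: Group B (age = 3).

Group B, Group B, Group A, Group A, Group B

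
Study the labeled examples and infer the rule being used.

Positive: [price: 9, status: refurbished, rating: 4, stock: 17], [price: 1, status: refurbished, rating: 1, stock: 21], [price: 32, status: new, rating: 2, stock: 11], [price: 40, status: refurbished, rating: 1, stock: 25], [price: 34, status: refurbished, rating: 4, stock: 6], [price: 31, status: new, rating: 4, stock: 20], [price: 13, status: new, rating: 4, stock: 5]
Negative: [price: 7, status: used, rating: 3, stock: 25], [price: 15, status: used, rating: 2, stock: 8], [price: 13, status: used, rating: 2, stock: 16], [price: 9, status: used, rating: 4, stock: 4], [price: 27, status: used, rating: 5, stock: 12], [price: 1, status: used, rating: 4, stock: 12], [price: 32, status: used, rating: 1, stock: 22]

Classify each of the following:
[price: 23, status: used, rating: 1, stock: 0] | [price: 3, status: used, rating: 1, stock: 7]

The pattern is that an item is 'Positive' exactly when: status is not used.
[price: 23, status: used, rating: 1, stock: 0] → status is used → Negative. [price: 3, status: used, rating: 1, stock: 7] → status is used → Negative.

Negative, Negative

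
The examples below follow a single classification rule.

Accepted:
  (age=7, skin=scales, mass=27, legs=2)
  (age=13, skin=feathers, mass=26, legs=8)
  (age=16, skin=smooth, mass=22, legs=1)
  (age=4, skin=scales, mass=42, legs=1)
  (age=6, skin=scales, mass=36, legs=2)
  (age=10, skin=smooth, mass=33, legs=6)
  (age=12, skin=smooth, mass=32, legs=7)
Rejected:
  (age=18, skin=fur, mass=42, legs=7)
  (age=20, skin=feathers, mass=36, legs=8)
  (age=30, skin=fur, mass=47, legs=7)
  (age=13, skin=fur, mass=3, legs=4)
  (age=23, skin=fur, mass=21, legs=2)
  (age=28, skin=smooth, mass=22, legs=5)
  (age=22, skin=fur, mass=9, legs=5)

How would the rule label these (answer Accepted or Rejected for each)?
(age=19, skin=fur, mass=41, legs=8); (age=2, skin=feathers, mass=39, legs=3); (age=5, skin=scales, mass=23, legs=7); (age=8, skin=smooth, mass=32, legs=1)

The pattern is that an item is 'Accepted' exactly when: mass ≥ 9 AND age ≤ 16.

Rejected, Accepted, Accepted, Accepted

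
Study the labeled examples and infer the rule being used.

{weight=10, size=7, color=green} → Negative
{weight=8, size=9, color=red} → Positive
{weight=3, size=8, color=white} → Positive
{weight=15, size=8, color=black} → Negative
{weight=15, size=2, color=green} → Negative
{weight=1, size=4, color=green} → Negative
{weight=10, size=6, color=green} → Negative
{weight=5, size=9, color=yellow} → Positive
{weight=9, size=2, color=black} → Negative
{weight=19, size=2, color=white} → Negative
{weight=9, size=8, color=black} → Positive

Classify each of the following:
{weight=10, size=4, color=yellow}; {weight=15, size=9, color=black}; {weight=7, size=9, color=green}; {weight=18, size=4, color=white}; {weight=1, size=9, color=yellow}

The common property of the 'Positive' items is: size ≥ 6 AND weight ≤ 9. No 'Negative' item has it.
{weight=10, size=4, color=yellow}: size = 4, weight = 10 — doesn't qualify, so Negative.
{weight=15, size=9, color=black}: size = 9, weight = 15 — doesn't qualify, so Negative.
{weight=7, size=9, color=green}: size = 9, weight = 7 — passes, so Positive.
{weight=18, size=4, color=white}: size = 4, weight = 18 — doesn't qualify, so Negative.
{weight=1, size=9, color=yellow}: size = 9, weight = 1 — passes, so Positive.

Negative, Negative, Positive, Negative, Positive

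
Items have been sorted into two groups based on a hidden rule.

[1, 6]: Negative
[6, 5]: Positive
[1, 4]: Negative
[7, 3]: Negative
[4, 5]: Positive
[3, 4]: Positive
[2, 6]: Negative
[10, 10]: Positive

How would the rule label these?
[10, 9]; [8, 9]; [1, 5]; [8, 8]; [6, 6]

Positive, Positive, Negative, Positive, Positive

A rule that fits every label: |first − second| ≤ 1 — true of each 'Positive' example, false of each 'Negative' one.
Positive: [10, 9], since |10−9| = 1.
Positive: [8, 9], since |8−9| = 1.
Negative: [1, 5], since |1−5| = 4.
Positive: [8, 8], since |8−8| = 0.
Positive: [6, 6], since |6−6| = 0.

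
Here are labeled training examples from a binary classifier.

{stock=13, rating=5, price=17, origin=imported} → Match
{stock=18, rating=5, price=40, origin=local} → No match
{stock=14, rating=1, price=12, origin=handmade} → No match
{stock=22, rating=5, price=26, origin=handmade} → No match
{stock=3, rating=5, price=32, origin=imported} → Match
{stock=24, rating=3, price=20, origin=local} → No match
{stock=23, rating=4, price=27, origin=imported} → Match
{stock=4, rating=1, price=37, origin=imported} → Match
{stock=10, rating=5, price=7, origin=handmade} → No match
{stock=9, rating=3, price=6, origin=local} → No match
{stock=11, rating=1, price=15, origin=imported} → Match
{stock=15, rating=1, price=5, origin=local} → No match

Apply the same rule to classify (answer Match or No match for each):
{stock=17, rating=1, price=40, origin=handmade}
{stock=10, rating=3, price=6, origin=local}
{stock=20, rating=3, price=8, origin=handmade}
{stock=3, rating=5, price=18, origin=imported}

No match, No match, No match, Match

The common property of the 'Match' items is: origin is imported. No 'No match' item has it.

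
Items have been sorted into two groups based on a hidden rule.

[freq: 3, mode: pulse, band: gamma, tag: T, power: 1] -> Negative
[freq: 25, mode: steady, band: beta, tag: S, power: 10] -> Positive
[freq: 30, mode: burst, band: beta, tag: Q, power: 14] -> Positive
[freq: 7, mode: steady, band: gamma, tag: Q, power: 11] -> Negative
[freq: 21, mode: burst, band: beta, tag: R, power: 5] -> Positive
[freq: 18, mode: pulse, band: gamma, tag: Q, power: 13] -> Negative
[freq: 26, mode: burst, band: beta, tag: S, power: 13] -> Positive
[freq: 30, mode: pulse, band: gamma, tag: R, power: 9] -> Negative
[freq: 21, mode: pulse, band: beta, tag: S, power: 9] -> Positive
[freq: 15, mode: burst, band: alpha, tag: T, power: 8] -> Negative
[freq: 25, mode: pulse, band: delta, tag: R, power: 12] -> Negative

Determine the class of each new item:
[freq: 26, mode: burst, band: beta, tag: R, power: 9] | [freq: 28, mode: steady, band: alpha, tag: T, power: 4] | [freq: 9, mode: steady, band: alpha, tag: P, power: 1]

Positive, Negative, Negative

The rule appears to be: band is beta.
Positive: [freq: 26, mode: burst, band: beta, tag: R, power: 9], since band is beta.
Negative: [freq: 28, mode: steady, band: alpha, tag: T, power: 4], since band is alpha.
Negative: [freq: 9, mode: steady, band: alpha, tag: P, power: 1], since band is alpha.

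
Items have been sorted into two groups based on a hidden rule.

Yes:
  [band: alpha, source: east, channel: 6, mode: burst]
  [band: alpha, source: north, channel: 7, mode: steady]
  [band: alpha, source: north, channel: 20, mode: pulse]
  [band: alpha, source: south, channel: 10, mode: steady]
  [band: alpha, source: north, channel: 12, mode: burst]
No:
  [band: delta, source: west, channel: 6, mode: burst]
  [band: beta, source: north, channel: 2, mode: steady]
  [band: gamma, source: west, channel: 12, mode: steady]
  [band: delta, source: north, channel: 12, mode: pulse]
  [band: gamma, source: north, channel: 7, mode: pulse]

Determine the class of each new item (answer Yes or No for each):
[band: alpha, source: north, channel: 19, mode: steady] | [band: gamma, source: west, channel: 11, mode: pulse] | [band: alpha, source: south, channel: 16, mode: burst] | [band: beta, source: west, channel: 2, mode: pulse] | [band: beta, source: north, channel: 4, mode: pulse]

Yes, No, Yes, No, No

The distinguishing property — band is alpha — holds for all the 'Yes' cases and none of the 'No' cases.
[band: alpha, source: north, channel: 19, mode: steady]: band is alpha — fits, so Yes. [band: gamma, source: west, channel: 11, mode: pulse]: band is gamma — does not pass, so No. [band: alpha, source: south, channel: 16, mode: burst]: band is alpha — fits, so Yes. [band: beta, source: west, channel: 2, mode: pulse]: band is beta — does not pass, so No. [band: beta, source: north, channel: 4, mode: pulse]: band is beta — does not pass, so No.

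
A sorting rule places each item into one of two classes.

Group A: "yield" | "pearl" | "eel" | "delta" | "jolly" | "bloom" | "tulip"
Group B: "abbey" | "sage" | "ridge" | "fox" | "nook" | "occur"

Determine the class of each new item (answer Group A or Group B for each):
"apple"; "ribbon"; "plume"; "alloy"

'Group A' ⟺ contains 'l'.

Group A, Group B, Group A, Group A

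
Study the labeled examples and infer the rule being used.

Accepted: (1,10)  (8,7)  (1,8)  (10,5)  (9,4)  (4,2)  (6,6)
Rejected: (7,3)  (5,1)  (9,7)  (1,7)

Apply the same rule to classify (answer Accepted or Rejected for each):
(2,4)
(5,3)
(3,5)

Accepted, Rejected, Rejected

All 'Accepted' examples share one property — product is even — and every 'Rejected' example lacks it.
(2,4): Accepted (2·4 = 8).
(5,3): Rejected (5·3 = 15).
(3,5): Rejected (3·5 = 15).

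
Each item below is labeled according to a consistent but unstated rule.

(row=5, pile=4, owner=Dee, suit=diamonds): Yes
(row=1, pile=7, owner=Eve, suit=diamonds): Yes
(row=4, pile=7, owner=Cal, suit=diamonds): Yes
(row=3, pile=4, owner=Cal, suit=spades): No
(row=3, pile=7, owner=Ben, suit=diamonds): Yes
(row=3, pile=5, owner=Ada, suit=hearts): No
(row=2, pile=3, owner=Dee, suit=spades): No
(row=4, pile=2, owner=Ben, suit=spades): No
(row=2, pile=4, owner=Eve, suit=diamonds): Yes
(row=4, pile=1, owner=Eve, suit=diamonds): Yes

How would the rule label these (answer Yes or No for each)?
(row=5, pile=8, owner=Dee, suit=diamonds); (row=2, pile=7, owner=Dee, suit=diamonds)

The classifier is using: suit is diamonds.
(row=5, pile=8, owner=Dee, suit=diamonds): Yes (suit is diamonds). (row=2, pile=7, owner=Dee, suit=diamonds): Yes (suit is diamonds).

Yes, Yes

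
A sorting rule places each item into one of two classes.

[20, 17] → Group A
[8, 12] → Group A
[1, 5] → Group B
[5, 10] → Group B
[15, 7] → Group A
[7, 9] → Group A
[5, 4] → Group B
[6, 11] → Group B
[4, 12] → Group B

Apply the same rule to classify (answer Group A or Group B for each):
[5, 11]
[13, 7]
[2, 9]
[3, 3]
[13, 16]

Every 'Group A' example satisfies: first ≥ 7. None of the 'Group B' examples do.
[5, 11]: Group B (first 5). [13, 7]: Group A (first 13). [2, 9]: Group B (first 2). [3, 3]: Group B (first 3). [13, 16]: Group A (first 13).

Group B, Group A, Group B, Group B, Group A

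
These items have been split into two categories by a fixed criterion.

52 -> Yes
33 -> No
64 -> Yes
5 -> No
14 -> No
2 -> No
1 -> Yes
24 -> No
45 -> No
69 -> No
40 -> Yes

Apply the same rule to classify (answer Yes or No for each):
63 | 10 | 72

No, Yes, No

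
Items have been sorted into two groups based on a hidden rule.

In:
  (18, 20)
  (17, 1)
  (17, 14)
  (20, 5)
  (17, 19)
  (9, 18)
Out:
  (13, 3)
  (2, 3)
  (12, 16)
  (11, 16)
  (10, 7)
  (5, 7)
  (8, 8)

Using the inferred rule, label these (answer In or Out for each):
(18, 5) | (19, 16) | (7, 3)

In, In, Out

The simplest hypothesis consistent with all the labels is: max ≥ 17.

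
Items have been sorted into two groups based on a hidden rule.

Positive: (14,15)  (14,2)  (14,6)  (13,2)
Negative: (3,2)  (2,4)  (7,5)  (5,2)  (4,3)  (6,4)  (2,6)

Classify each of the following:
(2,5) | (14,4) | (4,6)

Negative, Positive, Negative

Rule: sum ≥ 15. This holds for each 'Positive' example and fails for each 'Negative' one.
(2,5) — 2+5 = 7, hence Negative.
(14,4) — 14+4 = 18, hence Positive.
(4,6) — 4+6 = 10, hence Negative.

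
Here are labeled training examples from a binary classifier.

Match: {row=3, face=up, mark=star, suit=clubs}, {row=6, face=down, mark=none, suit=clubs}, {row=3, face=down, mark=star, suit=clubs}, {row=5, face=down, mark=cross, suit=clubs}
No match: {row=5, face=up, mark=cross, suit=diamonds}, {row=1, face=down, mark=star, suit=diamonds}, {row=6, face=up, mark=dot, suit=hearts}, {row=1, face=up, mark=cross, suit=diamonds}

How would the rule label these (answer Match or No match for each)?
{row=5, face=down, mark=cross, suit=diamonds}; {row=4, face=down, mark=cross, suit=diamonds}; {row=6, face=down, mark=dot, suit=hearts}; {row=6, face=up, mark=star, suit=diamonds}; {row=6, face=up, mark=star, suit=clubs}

No match, No match, No match, No match, Match

A rule that fits every label: suit is clubs — true of each 'Match' example, false of each 'No match' one.
{row=5, face=down, mark=cross, suit=diamonds}: No match (suit is diamonds).
{row=4, face=down, mark=cross, suit=diamonds}: No match (suit is diamonds).
{row=6, face=down, mark=dot, suit=hearts}: No match (suit is hearts).
{row=6, face=up, mark=star, suit=diamonds}: No match (suit is diamonds).
{row=6, face=up, mark=star, suit=clubs}: Match (suit is clubs).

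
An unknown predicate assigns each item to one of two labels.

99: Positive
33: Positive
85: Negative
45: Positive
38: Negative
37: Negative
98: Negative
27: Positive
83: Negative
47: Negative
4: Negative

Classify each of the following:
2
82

Negative, Negative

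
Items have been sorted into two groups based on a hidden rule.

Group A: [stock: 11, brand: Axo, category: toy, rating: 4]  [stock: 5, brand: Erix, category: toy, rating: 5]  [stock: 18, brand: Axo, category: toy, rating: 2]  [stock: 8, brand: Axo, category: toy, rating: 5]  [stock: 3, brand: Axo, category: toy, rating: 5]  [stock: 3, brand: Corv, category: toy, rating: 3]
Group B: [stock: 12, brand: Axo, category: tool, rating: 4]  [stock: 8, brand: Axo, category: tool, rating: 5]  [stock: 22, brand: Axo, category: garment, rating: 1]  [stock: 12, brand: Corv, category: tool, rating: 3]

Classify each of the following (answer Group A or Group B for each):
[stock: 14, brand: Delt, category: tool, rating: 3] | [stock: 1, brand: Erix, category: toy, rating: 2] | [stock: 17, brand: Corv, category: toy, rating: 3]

'Group A' ⟺ category is toy.
[stock: 14, brand: Delt, category: tool, rating: 3] — category is tool, hence Group B. [stock: 1, brand: Erix, category: toy, rating: 2] — category is toy, hence Group A. [stock: 17, brand: Corv, category: toy, rating: 3] — category is toy, hence Group A.

Group B, Group A, Group A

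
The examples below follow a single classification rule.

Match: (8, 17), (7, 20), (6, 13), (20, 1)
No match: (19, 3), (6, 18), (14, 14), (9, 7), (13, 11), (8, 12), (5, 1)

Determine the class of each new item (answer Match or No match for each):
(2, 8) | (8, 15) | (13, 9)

The distinguishing property — sum is odd — holds for all the 'Match' cases and none of the 'No match' cases.
(2, 8) → 2+8 = 10 → No match. (8, 15) → 8+15 = 23 → Match. (13, 9) → 13+9 = 22 → No match.

No match, Match, No match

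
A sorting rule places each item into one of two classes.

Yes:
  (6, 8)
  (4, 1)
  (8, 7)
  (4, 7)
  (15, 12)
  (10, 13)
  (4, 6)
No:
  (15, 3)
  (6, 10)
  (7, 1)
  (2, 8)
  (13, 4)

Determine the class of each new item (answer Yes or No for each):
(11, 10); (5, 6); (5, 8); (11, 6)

The rule appears to be: |first − second| ≤ 3.

Yes, Yes, Yes, No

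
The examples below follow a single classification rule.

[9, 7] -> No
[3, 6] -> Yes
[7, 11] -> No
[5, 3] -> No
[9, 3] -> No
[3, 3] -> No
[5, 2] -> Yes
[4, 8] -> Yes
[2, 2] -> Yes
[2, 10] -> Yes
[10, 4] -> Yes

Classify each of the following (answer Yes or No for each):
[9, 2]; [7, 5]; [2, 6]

Yes, No, Yes

One predicate separates the groups cleanly: second is even.
[9, 2]: Yes (second 2).
[7, 5]: No (second 5).
[2, 6]: Yes (second 6).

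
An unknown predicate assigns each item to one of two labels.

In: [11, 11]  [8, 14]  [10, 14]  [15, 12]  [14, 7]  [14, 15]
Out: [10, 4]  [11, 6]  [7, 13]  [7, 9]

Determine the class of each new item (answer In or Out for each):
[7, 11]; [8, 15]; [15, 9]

The distinguishing property — sum ≥ 21 — holds for all the 'In' cases and none of the 'Out' cases.
[7, 11]: 7+11 = 18, does not pass → Out. [8, 15]: 8+15 = 23, satisfies this → In. [15, 9]: 15+9 = 24, satisfies this → In.

Out, In, In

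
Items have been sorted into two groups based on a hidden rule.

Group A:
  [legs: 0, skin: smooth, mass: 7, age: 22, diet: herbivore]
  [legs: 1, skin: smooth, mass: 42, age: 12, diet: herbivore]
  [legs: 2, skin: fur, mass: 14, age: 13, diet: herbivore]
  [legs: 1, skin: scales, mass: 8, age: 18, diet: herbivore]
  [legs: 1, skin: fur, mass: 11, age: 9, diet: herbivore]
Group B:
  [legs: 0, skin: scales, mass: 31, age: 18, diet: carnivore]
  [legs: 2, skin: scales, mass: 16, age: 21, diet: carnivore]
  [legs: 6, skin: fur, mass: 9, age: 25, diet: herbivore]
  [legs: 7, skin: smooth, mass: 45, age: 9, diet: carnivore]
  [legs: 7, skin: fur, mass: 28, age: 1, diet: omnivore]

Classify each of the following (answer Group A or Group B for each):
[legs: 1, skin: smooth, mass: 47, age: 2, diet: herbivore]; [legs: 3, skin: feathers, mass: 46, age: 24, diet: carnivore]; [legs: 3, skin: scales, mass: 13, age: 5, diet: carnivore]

The classifier is using: diet is herbivore AND age ≤ 22.

Group A, Group B, Group B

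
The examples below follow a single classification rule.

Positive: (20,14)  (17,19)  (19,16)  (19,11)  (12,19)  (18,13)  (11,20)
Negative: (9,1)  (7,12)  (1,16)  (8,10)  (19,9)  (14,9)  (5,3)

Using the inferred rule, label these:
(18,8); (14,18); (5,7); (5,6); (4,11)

The pattern is that an item is 'Positive' exactly when: sum ≥ 30.
(18,8): Negative (18+8 = 26).
(14,18): Positive (14+18 = 32).
(5,7): Negative (5+7 = 12).
(5,6): Negative (5+6 = 11).
(4,11): Negative (4+11 = 15).

Negative, Positive, Negative, Negative, Negative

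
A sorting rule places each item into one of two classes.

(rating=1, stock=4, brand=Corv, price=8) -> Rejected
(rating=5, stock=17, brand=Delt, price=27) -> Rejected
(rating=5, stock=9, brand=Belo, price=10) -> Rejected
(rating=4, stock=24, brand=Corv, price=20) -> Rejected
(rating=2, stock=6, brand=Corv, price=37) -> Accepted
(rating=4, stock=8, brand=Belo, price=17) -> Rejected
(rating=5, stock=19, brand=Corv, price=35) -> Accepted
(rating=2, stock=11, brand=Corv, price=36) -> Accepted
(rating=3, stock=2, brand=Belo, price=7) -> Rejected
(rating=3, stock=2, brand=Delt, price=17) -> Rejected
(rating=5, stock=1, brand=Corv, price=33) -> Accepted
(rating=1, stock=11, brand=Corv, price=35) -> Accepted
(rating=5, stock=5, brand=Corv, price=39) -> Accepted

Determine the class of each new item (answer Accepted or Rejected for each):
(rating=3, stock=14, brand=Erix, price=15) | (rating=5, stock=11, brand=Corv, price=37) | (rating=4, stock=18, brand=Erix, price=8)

Rejected, Accepted, Rejected

The common property of the 'Accepted' items is: price ≥ 33. No 'Rejected' item has it.
Rejected: (rating=3, stock=14, brand=Erix, price=15), since price = 15.
Accepted: (rating=5, stock=11, brand=Corv, price=37), since price = 37.
Rejected: (rating=4, stock=18, brand=Erix, price=8), since price = 8.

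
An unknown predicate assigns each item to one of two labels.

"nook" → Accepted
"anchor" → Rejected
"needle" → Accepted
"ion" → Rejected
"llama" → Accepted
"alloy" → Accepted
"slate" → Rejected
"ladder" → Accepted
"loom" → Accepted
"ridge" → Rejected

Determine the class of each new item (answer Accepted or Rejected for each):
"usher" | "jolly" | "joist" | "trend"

Rejected, Accepted, Rejected, Rejected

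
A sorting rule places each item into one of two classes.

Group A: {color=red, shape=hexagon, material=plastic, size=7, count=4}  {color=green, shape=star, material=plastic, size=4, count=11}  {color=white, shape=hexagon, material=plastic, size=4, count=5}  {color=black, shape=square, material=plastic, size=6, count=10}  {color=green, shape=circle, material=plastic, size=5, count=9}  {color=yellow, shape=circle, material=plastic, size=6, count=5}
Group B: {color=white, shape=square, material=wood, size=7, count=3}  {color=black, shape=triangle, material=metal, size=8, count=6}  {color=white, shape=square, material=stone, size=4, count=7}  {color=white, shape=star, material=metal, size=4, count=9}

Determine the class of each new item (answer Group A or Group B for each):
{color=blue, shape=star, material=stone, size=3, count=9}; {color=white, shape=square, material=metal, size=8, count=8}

Group B, Group B

The pattern is that an item is 'Group A' exactly when: material is plastic.
{color=blue, shape=star, material=stone, size=3, count=9}: Group B (material is stone). {color=white, shape=square, material=metal, size=8, count=8}: Group B (material is metal).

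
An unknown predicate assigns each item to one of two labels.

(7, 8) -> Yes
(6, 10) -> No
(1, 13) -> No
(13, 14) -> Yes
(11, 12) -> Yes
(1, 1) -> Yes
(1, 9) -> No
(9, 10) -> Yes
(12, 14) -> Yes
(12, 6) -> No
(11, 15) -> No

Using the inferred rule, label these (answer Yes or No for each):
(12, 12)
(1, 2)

One predicate separates the groups cleanly: |first − second| ≤ 2.

Yes, Yes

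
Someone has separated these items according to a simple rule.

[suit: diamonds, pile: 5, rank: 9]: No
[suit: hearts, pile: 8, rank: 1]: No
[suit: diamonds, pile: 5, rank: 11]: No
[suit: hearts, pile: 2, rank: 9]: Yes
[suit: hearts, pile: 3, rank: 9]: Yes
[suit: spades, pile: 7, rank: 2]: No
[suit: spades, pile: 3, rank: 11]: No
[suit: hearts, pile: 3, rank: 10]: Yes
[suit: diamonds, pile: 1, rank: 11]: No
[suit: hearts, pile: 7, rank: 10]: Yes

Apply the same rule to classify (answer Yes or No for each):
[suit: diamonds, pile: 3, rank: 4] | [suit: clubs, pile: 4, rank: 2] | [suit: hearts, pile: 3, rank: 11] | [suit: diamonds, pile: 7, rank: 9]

No, No, Yes, No

The rule appears to be: suit is hearts AND pile ≤ 7.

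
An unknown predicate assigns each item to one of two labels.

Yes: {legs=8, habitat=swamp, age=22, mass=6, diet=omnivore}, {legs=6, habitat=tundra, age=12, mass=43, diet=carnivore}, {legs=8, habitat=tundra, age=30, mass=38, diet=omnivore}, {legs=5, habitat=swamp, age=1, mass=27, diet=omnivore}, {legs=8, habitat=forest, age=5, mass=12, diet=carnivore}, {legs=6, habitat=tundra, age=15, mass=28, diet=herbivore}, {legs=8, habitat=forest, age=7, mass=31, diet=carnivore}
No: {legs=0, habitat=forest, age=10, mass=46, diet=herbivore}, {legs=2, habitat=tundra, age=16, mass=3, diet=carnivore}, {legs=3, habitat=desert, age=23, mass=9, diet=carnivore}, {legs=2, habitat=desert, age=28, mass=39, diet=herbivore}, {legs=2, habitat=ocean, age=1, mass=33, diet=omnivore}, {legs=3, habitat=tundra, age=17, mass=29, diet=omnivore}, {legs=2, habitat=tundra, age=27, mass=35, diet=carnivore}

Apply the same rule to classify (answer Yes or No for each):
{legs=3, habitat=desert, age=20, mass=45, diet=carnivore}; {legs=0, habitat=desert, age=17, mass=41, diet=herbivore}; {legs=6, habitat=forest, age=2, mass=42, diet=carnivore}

'Yes' ⟺ legs ≥ 5.
{legs=3, habitat=desert, age=20, mass=45, diet=carnivore}: legs = 3, doesn't match → No.
{legs=0, habitat=desert, age=17, mass=41, diet=herbivore}: legs = 0, doesn't match → No.
{legs=6, habitat=forest, age=2, mass=42, diet=carnivore}: legs = 6, qualifies → Yes.

No, No, Yes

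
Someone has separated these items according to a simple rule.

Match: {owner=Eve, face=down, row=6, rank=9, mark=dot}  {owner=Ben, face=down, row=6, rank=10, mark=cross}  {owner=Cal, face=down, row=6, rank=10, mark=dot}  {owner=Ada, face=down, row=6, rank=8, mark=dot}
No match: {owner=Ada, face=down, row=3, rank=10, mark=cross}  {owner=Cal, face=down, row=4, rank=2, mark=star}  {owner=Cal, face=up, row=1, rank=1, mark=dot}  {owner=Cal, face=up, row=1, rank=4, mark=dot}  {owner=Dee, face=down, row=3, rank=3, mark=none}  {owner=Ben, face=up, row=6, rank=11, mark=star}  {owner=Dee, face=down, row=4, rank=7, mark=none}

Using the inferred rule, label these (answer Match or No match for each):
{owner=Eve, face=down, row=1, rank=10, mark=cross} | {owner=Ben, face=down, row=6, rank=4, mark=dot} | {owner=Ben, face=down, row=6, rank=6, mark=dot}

No match, Match, Match

Rule: face is down AND row = 6. This holds for each 'Match' example and fails for each 'No match' one.
{owner=Eve, face=down, row=1, rank=10, mark=cross}: No match (face is down, row = 1).
{owner=Ben, face=down, row=6, rank=4, mark=dot}: Match (face is down, row = 6).
{owner=Ben, face=down, row=6, rank=6, mark=dot}: Match (face is down, row = 6).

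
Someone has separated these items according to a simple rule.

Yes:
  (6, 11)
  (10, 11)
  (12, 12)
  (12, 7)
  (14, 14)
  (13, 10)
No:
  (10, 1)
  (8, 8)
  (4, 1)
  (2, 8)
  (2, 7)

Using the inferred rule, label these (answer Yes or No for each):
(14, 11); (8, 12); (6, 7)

Yes, Yes, No

The pattern is that an item is 'Yes' exactly when: sum ≥ 17.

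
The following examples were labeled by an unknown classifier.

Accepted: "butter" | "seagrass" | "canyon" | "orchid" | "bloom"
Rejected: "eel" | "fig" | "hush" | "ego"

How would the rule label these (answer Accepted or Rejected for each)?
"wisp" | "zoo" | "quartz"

Rejected, Rejected, Accepted

Rule: length ≥ 5. This holds for each 'Accepted' example and fails for each 'Rejected' one.
Rejected: "wisp", since length 4.
Rejected: "zoo", since length 3.
Accepted: "quartz", since length 6.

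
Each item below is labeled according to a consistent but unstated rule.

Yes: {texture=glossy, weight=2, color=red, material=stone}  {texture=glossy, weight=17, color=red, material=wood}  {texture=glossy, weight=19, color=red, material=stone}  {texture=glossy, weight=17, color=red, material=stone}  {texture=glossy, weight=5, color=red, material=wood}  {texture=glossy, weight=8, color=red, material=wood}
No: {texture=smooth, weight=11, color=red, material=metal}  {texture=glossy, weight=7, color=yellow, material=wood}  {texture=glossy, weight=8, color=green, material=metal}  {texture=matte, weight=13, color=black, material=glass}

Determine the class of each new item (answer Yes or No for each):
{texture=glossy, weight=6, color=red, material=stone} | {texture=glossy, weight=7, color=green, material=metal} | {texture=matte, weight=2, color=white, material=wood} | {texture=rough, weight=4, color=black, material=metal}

All 'Yes' examples share one property — color is red AND texture is glossy — and every 'No' example lacks it.

Yes, No, No, No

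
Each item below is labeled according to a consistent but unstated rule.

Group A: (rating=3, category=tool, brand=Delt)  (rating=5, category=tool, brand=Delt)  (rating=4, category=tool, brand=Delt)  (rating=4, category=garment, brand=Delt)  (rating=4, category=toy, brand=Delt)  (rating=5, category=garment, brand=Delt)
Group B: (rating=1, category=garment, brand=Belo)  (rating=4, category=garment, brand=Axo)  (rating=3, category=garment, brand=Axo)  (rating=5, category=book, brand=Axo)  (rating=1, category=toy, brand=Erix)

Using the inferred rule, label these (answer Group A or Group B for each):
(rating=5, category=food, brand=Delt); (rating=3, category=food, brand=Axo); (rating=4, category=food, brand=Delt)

Group A, Group B, Group A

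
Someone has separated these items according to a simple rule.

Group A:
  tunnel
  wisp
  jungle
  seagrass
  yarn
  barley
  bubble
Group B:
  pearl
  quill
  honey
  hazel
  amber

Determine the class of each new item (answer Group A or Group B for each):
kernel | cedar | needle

Checking candidate rules against both groups, what survives is: even length.
kernel: Group A (length 6). cedar: Group B (length 5). needle: Group A (length 6).

Group A, Group B, Group A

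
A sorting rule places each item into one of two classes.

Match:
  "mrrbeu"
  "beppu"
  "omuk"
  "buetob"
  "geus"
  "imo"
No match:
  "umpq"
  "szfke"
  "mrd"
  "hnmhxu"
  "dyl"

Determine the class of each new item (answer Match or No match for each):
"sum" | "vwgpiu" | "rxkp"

No match, Match, No match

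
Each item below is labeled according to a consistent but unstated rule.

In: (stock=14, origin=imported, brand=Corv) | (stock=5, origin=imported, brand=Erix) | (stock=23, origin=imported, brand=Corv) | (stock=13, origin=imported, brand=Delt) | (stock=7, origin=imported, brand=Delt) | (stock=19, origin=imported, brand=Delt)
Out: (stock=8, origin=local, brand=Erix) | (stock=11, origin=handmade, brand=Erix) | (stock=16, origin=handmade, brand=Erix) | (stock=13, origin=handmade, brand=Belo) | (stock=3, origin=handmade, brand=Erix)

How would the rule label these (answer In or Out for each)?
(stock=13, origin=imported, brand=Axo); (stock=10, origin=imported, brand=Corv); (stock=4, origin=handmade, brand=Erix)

In, In, Out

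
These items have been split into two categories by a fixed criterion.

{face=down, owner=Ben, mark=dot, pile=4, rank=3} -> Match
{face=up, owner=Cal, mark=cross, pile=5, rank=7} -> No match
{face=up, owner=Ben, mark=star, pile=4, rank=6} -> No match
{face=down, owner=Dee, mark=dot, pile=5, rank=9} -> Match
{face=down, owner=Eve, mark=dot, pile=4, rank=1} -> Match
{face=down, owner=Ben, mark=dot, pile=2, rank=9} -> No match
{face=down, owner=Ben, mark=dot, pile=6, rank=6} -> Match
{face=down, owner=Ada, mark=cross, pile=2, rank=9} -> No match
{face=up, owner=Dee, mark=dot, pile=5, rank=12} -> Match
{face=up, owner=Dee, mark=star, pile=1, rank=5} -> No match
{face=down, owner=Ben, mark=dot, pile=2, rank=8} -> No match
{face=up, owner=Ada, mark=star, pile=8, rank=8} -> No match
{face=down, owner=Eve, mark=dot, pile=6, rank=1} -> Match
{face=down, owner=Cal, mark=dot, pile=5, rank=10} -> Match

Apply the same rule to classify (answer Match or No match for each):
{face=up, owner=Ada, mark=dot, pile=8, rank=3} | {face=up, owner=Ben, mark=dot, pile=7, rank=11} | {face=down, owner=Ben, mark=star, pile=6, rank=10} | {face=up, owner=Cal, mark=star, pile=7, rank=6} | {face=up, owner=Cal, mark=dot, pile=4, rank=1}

Match, Match, No match, No match, Match

All 'Match' examples share one property — mark is dot AND pile ≥ 4 — and every 'No match' example lacks it.
{face=up, owner=Ada, mark=dot, pile=8, rank=3}: Match (mark is dot, pile = 8). {face=up, owner=Ben, mark=dot, pile=7, rank=11}: Match (mark is dot, pile = 7). {face=down, owner=Ben, mark=star, pile=6, rank=10}: No match (mark is star, pile = 6). {face=up, owner=Cal, mark=star, pile=7, rank=6}: No match (mark is star, pile = 7). {face=up, owner=Cal, mark=dot, pile=4, rank=1}: Match (mark is dot, pile = 4).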